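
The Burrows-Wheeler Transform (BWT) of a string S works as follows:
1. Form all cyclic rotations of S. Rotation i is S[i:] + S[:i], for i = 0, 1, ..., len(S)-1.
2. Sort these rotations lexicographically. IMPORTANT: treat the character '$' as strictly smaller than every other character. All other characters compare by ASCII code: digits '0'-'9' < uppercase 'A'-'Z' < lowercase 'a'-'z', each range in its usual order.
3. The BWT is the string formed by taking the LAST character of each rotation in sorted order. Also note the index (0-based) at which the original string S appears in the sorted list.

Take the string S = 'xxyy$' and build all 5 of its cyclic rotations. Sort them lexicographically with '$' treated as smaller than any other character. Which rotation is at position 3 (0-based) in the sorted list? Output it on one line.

All 5 rotations (rotation i = S[i:]+S[:i]):
  rot[0] = xxyy$
  rot[1] = xyy$x
  rot[2] = yy$xx
  rot[3] = y$xxy
  rot[4] = $xxyy
Sorted (with $ < everything):
  sorted[0] = $xxyy
  sorted[1] = xxyy$
  sorted[2] = xyy$x
  sorted[3] = y$xxy
  sorted[4] = yy$xx
sorted[3] = y$xxy

Answer: y$xxy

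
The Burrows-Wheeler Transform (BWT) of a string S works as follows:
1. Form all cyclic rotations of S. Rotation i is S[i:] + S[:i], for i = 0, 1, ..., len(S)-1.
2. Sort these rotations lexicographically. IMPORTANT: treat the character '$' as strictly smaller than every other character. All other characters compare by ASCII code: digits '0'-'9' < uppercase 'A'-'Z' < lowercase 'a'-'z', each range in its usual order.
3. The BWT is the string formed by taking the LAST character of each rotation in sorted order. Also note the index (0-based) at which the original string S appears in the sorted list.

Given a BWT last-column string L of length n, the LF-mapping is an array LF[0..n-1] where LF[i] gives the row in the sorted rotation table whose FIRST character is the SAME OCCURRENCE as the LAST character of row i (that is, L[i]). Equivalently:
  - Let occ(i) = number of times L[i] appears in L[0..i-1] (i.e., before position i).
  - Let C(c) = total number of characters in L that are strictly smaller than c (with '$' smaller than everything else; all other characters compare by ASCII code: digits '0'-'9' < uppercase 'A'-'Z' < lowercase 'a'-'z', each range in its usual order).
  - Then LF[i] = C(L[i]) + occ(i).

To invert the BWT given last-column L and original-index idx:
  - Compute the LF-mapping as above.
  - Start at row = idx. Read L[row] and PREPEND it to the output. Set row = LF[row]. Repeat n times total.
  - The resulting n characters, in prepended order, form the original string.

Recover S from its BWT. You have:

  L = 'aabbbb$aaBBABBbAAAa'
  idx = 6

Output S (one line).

Answer: BaAaBaBabbAbAbAbBa$

Derivation:
LF mapping: 9 10 14 15 16 17 0 11 12 5 6 1 7 8 18 2 3 4 13
Walk LF starting at row 6, prepending L[row]:
  step 1: row=6, L[6]='$', prepend. Next row=LF[6]=0
  step 2: row=0, L[0]='a', prepend. Next row=LF[0]=9
  step 3: row=9, L[9]='B', prepend. Next row=LF[9]=5
  step 4: row=5, L[5]='b', prepend. Next row=LF[5]=17
  step 5: row=17, L[17]='A', prepend. Next row=LF[17]=4
  step 6: row=4, L[4]='b', prepend. Next row=LF[4]=16
  step 7: row=16, L[16]='A', prepend. Next row=LF[16]=3
  step 8: row=3, L[3]='b', prepend. Next row=LF[3]=15
  step 9: row=15, L[15]='A', prepend. Next row=LF[15]=2
  step 10: row=2, L[2]='b', prepend. Next row=LF[2]=14
  step 11: row=14, L[14]='b', prepend. Next row=LF[14]=18
  step 12: row=18, L[18]='a', prepend. Next row=LF[18]=13
  step 13: row=13, L[13]='B', prepend. Next row=LF[13]=8
  step 14: row=8, L[8]='a', prepend. Next row=LF[8]=12
  step 15: row=12, L[12]='B', prepend. Next row=LF[12]=7
  step 16: row=7, L[7]='a', prepend. Next row=LF[7]=11
  step 17: row=11, L[11]='A', prepend. Next row=LF[11]=1
  step 18: row=1, L[1]='a', prepend. Next row=LF[1]=10
  step 19: row=10, L[10]='B', prepend. Next row=LF[10]=6
Reversed output: BaAaBaBabbAbAbAbBa$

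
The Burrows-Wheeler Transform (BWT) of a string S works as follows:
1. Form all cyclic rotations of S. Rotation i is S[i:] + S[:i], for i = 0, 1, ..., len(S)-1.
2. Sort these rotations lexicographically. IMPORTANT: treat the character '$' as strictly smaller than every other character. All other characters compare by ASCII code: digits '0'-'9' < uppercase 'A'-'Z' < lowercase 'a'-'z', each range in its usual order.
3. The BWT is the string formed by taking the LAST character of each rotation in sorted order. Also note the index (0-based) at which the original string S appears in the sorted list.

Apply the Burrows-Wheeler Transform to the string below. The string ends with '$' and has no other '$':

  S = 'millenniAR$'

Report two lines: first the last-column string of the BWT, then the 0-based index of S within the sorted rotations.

All 11 rotations (rotation i = S[i:]+S[:i]):
  rot[0] = millenniAR$
  rot[1] = illenniAR$m
  rot[2] = llenniAR$mi
  rot[3] = lenniAR$mil
  rot[4] = enniAR$mill
  rot[5] = nniAR$mille
  rot[6] = niAR$millen
  rot[7] = iAR$millenn
  rot[8] = AR$millenni
  rot[9] = R$millenniA
  rot[10] = $millenniAR
Sorted (with $ < everything):
  sorted[0] = $millenniAR  (last char: 'R')
  sorted[1] = AR$millenni  (last char: 'i')
  sorted[2] = R$millenniA  (last char: 'A')
  sorted[3] = enniAR$mill  (last char: 'l')
  sorted[4] = iAR$millenn  (last char: 'n')
  sorted[5] = illenniAR$m  (last char: 'm')
  sorted[6] = lenniAR$mil  (last char: 'l')
  sorted[7] = llenniAR$mi  (last char: 'i')
  sorted[8] = millenniAR$  (last char: '$')
  sorted[9] = niAR$millen  (last char: 'n')
  sorted[10] = nniAR$mille  (last char: 'e')
Last column: RiAlnmli$ne
Original string S is at sorted index 8

Answer: RiAlnmli$ne
8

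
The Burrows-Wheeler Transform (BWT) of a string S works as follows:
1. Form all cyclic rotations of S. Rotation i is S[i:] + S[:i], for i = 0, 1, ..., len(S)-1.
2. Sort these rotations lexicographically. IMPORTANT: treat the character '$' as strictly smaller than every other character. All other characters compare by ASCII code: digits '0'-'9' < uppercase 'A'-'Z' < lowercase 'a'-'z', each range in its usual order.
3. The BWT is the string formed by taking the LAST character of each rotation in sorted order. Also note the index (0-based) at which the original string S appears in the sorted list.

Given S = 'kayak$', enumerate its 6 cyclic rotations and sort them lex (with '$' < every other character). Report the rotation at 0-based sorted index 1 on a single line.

All 6 rotations (rotation i = S[i:]+S[:i]):
  rot[0] = kayak$
  rot[1] = ayak$k
  rot[2] = yak$ka
  rot[3] = ak$kay
  rot[4] = k$kaya
  rot[5] = $kayak
Sorted (with $ < everything):
  sorted[0] = $kayak
  sorted[1] = ak$kay
  sorted[2] = ayak$k
  sorted[3] = k$kaya
  sorted[4] = kayak$
  sorted[5] = yak$ka
sorted[1] = ak$kay

Answer: ak$kay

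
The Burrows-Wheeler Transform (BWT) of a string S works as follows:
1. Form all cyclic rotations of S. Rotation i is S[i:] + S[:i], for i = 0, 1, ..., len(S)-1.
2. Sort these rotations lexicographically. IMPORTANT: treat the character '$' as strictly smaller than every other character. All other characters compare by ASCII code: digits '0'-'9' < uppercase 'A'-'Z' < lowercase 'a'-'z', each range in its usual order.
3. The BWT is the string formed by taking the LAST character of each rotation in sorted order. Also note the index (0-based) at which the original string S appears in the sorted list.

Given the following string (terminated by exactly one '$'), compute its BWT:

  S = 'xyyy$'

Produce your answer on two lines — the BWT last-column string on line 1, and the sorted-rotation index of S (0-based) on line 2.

Answer: y$yyx
1

Derivation:
All 5 rotations (rotation i = S[i:]+S[:i]):
  rot[0] = xyyy$
  rot[1] = yyy$x
  rot[2] = yy$xy
  rot[3] = y$xyy
  rot[4] = $xyyy
Sorted (with $ < everything):
  sorted[0] = $xyyy  (last char: 'y')
  sorted[1] = xyyy$  (last char: '$')
  sorted[2] = y$xyy  (last char: 'y')
  sorted[3] = yy$xy  (last char: 'y')
  sorted[4] = yyy$x  (last char: 'x')
Last column: y$yyx
Original string S is at sorted index 1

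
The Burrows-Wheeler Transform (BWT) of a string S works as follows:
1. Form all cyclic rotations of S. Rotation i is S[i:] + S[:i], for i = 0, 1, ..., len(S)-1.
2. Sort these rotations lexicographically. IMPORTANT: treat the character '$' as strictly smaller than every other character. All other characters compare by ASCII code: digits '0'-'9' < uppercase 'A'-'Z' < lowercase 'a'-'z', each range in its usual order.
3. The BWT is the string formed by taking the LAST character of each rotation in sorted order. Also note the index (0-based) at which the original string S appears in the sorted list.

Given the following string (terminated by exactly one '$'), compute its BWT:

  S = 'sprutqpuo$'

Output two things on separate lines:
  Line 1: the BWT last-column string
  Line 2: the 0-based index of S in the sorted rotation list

Answer: ousqtp$upr
6

Derivation:
All 10 rotations (rotation i = S[i:]+S[:i]):
  rot[0] = sprutqpuo$
  rot[1] = prutqpuo$s
  rot[2] = rutqpuo$sp
  rot[3] = utqpuo$spr
  rot[4] = tqpuo$spru
  rot[5] = qpuo$sprut
  rot[6] = puo$sprutq
  rot[7] = uo$sprutqp
  rot[8] = o$sprutqpu
  rot[9] = $sprutqpuo
Sorted (with $ < everything):
  sorted[0] = $sprutqpuo  (last char: 'o')
  sorted[1] = o$sprutqpu  (last char: 'u')
  sorted[2] = prutqpuo$s  (last char: 's')
  sorted[3] = puo$sprutq  (last char: 'q')
  sorted[4] = qpuo$sprut  (last char: 't')
  sorted[5] = rutqpuo$sp  (last char: 'p')
  sorted[6] = sprutqpuo$  (last char: '$')
  sorted[7] = tqpuo$spru  (last char: 'u')
  sorted[8] = uo$sprutqp  (last char: 'p')
  sorted[9] = utqpuo$spr  (last char: 'r')
Last column: ousqtp$upr
Original string S is at sorted index 6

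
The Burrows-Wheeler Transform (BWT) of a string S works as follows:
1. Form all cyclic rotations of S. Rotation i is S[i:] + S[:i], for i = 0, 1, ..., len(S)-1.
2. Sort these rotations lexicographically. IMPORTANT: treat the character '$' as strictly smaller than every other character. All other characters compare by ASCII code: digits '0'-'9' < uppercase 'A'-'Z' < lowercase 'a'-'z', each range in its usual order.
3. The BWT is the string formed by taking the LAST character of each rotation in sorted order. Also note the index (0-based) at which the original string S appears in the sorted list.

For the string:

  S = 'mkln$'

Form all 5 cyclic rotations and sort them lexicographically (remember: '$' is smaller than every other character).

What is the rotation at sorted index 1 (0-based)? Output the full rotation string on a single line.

All 5 rotations (rotation i = S[i:]+S[:i]):
  rot[0] = mkln$
  rot[1] = kln$m
  rot[2] = ln$mk
  rot[3] = n$mkl
  rot[4] = $mkln
Sorted (with $ < everything):
  sorted[0] = $mkln
  sorted[1] = kln$m
  sorted[2] = ln$mk
  sorted[3] = mkln$
  sorted[4] = n$mkl
sorted[1] = kln$m

Answer: kln$m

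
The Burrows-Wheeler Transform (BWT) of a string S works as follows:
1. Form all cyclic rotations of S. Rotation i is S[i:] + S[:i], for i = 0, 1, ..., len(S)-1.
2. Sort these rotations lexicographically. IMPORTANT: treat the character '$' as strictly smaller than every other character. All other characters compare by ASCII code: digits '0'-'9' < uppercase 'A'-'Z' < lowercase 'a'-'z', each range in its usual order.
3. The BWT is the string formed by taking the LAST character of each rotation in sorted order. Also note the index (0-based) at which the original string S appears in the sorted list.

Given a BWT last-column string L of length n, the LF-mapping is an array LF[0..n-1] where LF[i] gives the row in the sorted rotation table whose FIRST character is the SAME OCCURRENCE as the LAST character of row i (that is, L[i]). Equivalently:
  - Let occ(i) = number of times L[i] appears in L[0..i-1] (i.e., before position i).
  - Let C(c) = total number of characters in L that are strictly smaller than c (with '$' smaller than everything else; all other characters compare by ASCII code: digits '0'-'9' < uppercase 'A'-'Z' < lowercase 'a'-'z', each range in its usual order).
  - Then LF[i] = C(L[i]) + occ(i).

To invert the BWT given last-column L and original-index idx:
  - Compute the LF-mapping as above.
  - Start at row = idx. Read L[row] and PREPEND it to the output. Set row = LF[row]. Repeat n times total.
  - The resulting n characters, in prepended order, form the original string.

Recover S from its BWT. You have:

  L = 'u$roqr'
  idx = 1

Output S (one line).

LF mapping: 5 0 3 1 2 4
Walk LF starting at row 1, prepending L[row]:
  step 1: row=1, L[1]='$', prepend. Next row=LF[1]=0
  step 2: row=0, L[0]='u', prepend. Next row=LF[0]=5
  step 3: row=5, L[5]='r', prepend. Next row=LF[5]=4
  step 4: row=4, L[4]='q', prepend. Next row=LF[4]=2
  step 5: row=2, L[2]='r', prepend. Next row=LF[2]=3
  step 6: row=3, L[3]='o', prepend. Next row=LF[3]=1
Reversed output: orqru$

Answer: orqru$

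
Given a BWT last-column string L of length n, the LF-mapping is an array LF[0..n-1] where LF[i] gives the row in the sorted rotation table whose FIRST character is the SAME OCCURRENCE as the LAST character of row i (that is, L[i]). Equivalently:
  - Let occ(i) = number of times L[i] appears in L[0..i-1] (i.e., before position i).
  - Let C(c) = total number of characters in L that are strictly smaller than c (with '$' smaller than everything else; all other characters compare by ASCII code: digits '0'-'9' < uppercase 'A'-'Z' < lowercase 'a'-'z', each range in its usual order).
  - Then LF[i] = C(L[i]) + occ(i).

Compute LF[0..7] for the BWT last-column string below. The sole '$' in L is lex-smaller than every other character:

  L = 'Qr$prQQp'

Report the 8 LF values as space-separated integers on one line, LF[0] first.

Answer: 1 6 0 4 7 2 3 5

Derivation:
Char counts: '$':1, 'Q':3, 'p':2, 'r':2
C (first-col start): C('$')=0, C('Q')=1, C('p')=4, C('r')=6
L[0]='Q': occ=0, LF[0]=C('Q')+0=1+0=1
L[1]='r': occ=0, LF[1]=C('r')+0=6+0=6
L[2]='$': occ=0, LF[2]=C('$')+0=0+0=0
L[3]='p': occ=0, LF[3]=C('p')+0=4+0=4
L[4]='r': occ=1, LF[4]=C('r')+1=6+1=7
L[5]='Q': occ=1, LF[5]=C('Q')+1=1+1=2
L[6]='Q': occ=2, LF[6]=C('Q')+2=1+2=3
L[7]='p': occ=1, LF[7]=C('p')+1=4+1=5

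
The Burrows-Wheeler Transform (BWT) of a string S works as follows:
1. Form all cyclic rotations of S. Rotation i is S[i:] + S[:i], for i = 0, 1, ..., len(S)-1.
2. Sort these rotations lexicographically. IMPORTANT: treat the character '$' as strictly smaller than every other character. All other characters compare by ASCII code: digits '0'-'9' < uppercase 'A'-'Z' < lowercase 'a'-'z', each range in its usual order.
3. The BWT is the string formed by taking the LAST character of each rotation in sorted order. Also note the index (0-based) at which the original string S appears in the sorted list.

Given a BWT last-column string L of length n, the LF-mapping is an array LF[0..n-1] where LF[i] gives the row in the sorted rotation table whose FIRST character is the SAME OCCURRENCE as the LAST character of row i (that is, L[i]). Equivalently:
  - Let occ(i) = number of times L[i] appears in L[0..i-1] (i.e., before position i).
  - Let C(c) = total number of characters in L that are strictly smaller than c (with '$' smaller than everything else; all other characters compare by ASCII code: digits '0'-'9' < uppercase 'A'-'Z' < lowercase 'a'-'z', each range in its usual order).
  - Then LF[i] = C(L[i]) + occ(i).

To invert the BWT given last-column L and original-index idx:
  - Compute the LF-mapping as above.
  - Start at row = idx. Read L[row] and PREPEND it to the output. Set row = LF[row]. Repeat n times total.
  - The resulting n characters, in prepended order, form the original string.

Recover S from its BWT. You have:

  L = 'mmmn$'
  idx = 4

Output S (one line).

LF mapping: 1 2 3 4 0
Walk LF starting at row 4, prepending L[row]:
  step 1: row=4, L[4]='$', prepend. Next row=LF[4]=0
  step 2: row=0, L[0]='m', prepend. Next row=LF[0]=1
  step 3: row=1, L[1]='m', prepend. Next row=LF[1]=2
  step 4: row=2, L[2]='m', prepend. Next row=LF[2]=3
  step 5: row=3, L[3]='n', prepend. Next row=LF[3]=4
Reversed output: nmmm$

Answer: nmmm$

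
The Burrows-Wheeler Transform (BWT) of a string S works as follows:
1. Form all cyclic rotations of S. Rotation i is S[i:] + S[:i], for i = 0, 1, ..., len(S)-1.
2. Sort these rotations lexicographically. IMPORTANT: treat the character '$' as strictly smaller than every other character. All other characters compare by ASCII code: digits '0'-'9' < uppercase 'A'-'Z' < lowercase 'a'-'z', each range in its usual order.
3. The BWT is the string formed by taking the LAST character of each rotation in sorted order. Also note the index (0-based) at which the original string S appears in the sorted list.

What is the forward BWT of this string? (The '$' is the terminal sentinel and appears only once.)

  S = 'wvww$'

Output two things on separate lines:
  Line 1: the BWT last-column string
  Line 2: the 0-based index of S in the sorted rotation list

Answer: www$v
3

Derivation:
All 5 rotations (rotation i = S[i:]+S[:i]):
  rot[0] = wvww$
  rot[1] = vww$w
  rot[2] = ww$wv
  rot[3] = w$wvw
  rot[4] = $wvww
Sorted (with $ < everything):
  sorted[0] = $wvww  (last char: 'w')
  sorted[1] = vww$w  (last char: 'w')
  sorted[2] = w$wvw  (last char: 'w')
  sorted[3] = wvww$  (last char: '$')
  sorted[4] = ww$wv  (last char: 'v')
Last column: www$v
Original string S is at sorted index 3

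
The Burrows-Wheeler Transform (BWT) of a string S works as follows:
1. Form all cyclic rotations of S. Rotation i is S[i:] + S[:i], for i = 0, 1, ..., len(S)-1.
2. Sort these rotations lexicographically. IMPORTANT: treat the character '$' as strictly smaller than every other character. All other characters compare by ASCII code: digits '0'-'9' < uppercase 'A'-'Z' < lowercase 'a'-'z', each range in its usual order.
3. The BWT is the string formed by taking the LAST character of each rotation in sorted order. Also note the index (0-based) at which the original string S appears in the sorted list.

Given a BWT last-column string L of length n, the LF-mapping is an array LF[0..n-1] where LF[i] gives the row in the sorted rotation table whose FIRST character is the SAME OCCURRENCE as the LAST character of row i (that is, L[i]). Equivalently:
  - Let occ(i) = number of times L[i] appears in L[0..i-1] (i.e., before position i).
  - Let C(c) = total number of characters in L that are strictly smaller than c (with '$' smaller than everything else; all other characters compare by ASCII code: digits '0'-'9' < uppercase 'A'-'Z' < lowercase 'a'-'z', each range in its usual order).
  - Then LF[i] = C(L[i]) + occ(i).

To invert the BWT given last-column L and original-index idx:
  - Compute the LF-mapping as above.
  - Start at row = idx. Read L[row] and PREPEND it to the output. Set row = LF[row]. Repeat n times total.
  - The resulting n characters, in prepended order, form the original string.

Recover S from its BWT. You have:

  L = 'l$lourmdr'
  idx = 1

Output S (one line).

LF mapping: 2 0 3 5 8 6 4 1 7
Walk LF starting at row 1, prepending L[row]:
  step 1: row=1, L[1]='$', prepend. Next row=LF[1]=0
  step 2: row=0, L[0]='l', prepend. Next row=LF[0]=2
  step 3: row=2, L[2]='l', prepend. Next row=LF[2]=3
  step 4: row=3, L[3]='o', prepend. Next row=LF[3]=5
  step 5: row=5, L[5]='r', prepend. Next row=LF[5]=6
  step 6: row=6, L[6]='m', prepend. Next row=LF[6]=4
  step 7: row=4, L[4]='u', prepend. Next row=LF[4]=8
  step 8: row=8, L[8]='r', prepend. Next row=LF[8]=7
  step 9: row=7, L[7]='d', prepend. Next row=LF[7]=1
Reversed output: drumroll$

Answer: drumroll$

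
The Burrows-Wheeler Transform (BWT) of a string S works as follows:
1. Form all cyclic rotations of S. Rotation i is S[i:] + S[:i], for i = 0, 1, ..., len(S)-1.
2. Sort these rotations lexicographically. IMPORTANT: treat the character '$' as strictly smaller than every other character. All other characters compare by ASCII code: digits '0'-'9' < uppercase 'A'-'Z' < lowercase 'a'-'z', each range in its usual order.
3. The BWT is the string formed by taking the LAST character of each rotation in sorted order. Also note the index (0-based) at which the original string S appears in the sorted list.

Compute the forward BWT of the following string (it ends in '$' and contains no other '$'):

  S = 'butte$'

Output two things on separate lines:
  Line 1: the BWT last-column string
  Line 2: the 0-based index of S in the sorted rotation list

All 6 rotations (rotation i = S[i:]+S[:i]):
  rot[0] = butte$
  rot[1] = utte$b
  rot[2] = tte$bu
  rot[3] = te$but
  rot[4] = e$butt
  rot[5] = $butte
Sorted (with $ < everything):
  sorted[0] = $butte  (last char: 'e')
  sorted[1] = butte$  (last char: '$')
  sorted[2] = e$butt  (last char: 't')
  sorted[3] = te$but  (last char: 't')
  sorted[4] = tte$bu  (last char: 'u')
  sorted[5] = utte$b  (last char: 'b')
Last column: e$ttub
Original string S is at sorted index 1

Answer: e$ttub
1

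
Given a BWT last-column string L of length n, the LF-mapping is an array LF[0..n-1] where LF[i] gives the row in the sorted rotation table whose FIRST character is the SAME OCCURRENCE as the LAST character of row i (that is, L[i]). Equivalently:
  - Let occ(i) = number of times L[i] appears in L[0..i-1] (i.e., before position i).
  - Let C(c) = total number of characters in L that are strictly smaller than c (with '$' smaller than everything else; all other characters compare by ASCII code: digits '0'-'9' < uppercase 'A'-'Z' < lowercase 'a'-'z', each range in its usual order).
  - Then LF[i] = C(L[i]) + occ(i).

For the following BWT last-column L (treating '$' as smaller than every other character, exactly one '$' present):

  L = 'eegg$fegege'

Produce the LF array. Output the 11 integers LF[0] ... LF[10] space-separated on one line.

Char counts: '$':1, 'e':5, 'f':1, 'g':4
C (first-col start): C('$')=0, C('e')=1, C('f')=6, C('g')=7
L[0]='e': occ=0, LF[0]=C('e')+0=1+0=1
L[1]='e': occ=1, LF[1]=C('e')+1=1+1=2
L[2]='g': occ=0, LF[2]=C('g')+0=7+0=7
L[3]='g': occ=1, LF[3]=C('g')+1=7+1=8
L[4]='$': occ=0, LF[4]=C('$')+0=0+0=0
L[5]='f': occ=0, LF[5]=C('f')+0=6+0=6
L[6]='e': occ=2, LF[6]=C('e')+2=1+2=3
L[7]='g': occ=2, LF[7]=C('g')+2=7+2=9
L[8]='e': occ=3, LF[8]=C('e')+3=1+3=4
L[9]='g': occ=3, LF[9]=C('g')+3=7+3=10
L[10]='e': occ=4, LF[10]=C('e')+4=1+4=5

Answer: 1 2 7 8 0 6 3 9 4 10 5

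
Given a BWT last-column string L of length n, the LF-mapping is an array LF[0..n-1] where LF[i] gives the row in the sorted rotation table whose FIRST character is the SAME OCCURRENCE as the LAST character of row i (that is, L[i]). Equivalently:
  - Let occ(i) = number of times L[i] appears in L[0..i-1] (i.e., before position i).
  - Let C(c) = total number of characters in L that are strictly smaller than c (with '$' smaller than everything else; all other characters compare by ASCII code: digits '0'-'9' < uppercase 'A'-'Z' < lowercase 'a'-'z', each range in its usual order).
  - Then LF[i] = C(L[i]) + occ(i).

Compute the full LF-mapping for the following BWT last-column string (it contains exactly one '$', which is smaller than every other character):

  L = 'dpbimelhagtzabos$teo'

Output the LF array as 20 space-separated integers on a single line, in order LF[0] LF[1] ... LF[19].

Answer: 5 15 3 10 12 6 11 9 1 8 17 19 2 4 13 16 0 18 7 14

Derivation:
Char counts: '$':1, 'a':2, 'b':2, 'd':1, 'e':2, 'g':1, 'h':1, 'i':1, 'l':1, 'm':1, 'o':2, 'p':1, 's':1, 't':2, 'z':1
C (first-col start): C('$')=0, C('a')=1, C('b')=3, C('d')=5, C('e')=6, C('g')=8, C('h')=9, C('i')=10, C('l')=11, C('m')=12, C('o')=13, C('p')=15, C('s')=16, C('t')=17, C('z')=19
L[0]='d': occ=0, LF[0]=C('d')+0=5+0=5
L[1]='p': occ=0, LF[1]=C('p')+0=15+0=15
L[2]='b': occ=0, LF[2]=C('b')+0=3+0=3
L[3]='i': occ=0, LF[3]=C('i')+0=10+0=10
L[4]='m': occ=0, LF[4]=C('m')+0=12+0=12
L[5]='e': occ=0, LF[5]=C('e')+0=6+0=6
L[6]='l': occ=0, LF[6]=C('l')+0=11+0=11
L[7]='h': occ=0, LF[7]=C('h')+0=9+0=9
L[8]='a': occ=0, LF[8]=C('a')+0=1+0=1
L[9]='g': occ=0, LF[9]=C('g')+0=8+0=8
L[10]='t': occ=0, LF[10]=C('t')+0=17+0=17
L[11]='z': occ=0, LF[11]=C('z')+0=19+0=19
L[12]='a': occ=1, LF[12]=C('a')+1=1+1=2
L[13]='b': occ=1, LF[13]=C('b')+1=3+1=4
L[14]='o': occ=0, LF[14]=C('o')+0=13+0=13
L[15]='s': occ=0, LF[15]=C('s')+0=16+0=16
L[16]='$': occ=0, LF[16]=C('$')+0=0+0=0
L[17]='t': occ=1, LF[17]=C('t')+1=17+1=18
L[18]='e': occ=1, LF[18]=C('e')+1=6+1=7
L[19]='o': occ=1, LF[19]=C('o')+1=13+1=14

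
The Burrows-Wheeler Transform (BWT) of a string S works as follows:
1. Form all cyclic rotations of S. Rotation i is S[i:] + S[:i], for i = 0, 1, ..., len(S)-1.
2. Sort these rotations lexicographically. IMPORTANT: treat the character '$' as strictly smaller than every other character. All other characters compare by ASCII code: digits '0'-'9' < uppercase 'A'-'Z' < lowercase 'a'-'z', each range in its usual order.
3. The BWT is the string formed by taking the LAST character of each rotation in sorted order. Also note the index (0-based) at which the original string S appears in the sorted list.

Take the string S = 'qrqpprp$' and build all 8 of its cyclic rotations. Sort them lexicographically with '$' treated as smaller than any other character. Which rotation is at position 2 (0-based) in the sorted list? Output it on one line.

All 8 rotations (rotation i = S[i:]+S[:i]):
  rot[0] = qrqpprp$
  rot[1] = rqpprp$q
  rot[2] = qpprp$qr
  rot[3] = pprp$qrq
  rot[4] = prp$qrqp
  rot[5] = rp$qrqpp
  rot[6] = p$qrqppr
  rot[7] = $qrqpprp
Sorted (with $ < everything):
  sorted[0] = $qrqpprp
  sorted[1] = p$qrqppr
  sorted[2] = pprp$qrq
  sorted[3] = prp$qrqp
  sorted[4] = qpprp$qr
  sorted[5] = qrqpprp$
  sorted[6] = rp$qrqpp
  sorted[7] = rqpprp$q
sorted[2] = pprp$qrq

Answer: pprp$qrq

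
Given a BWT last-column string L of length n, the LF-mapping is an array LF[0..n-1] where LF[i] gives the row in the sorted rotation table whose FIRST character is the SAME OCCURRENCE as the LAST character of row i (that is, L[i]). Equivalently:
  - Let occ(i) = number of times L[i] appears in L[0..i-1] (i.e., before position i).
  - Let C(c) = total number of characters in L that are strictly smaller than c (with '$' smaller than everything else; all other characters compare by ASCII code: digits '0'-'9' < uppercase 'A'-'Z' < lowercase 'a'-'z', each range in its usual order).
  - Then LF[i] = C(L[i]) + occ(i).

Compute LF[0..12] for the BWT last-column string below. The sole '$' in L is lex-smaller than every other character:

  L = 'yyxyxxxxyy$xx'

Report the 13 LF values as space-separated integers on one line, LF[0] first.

Answer: 8 9 1 10 2 3 4 5 11 12 0 6 7

Derivation:
Char counts: '$':1, 'x':7, 'y':5
C (first-col start): C('$')=0, C('x')=1, C('y')=8
L[0]='y': occ=0, LF[0]=C('y')+0=8+0=8
L[1]='y': occ=1, LF[1]=C('y')+1=8+1=9
L[2]='x': occ=0, LF[2]=C('x')+0=1+0=1
L[3]='y': occ=2, LF[3]=C('y')+2=8+2=10
L[4]='x': occ=1, LF[4]=C('x')+1=1+1=2
L[5]='x': occ=2, LF[5]=C('x')+2=1+2=3
L[6]='x': occ=3, LF[6]=C('x')+3=1+3=4
L[7]='x': occ=4, LF[7]=C('x')+4=1+4=5
L[8]='y': occ=3, LF[8]=C('y')+3=8+3=11
L[9]='y': occ=4, LF[9]=C('y')+4=8+4=12
L[10]='$': occ=0, LF[10]=C('$')+0=0+0=0
L[11]='x': occ=5, LF[11]=C('x')+5=1+5=6
L[12]='x': occ=6, LF[12]=C('x')+6=1+6=7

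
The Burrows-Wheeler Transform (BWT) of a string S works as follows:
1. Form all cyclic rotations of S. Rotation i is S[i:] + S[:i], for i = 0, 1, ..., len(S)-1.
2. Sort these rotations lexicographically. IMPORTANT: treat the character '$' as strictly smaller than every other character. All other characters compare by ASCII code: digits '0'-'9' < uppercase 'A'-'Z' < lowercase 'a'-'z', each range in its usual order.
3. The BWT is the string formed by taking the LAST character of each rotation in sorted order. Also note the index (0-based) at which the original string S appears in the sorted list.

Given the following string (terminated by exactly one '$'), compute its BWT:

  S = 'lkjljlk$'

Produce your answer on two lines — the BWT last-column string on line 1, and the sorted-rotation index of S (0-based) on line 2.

Answer: kkllljj$
7

Derivation:
All 8 rotations (rotation i = S[i:]+S[:i]):
  rot[0] = lkjljlk$
  rot[1] = kjljlk$l
  rot[2] = jljlk$lk
  rot[3] = ljlk$lkj
  rot[4] = jlk$lkjl
  rot[5] = lk$lkjlj
  rot[6] = k$lkjljl
  rot[7] = $lkjljlk
Sorted (with $ < everything):
  sorted[0] = $lkjljlk  (last char: 'k')
  sorted[1] = jljlk$lk  (last char: 'k')
  sorted[2] = jlk$lkjl  (last char: 'l')
  sorted[3] = k$lkjljl  (last char: 'l')
  sorted[4] = kjljlk$l  (last char: 'l')
  sorted[5] = ljlk$lkj  (last char: 'j')
  sorted[6] = lk$lkjlj  (last char: 'j')
  sorted[7] = lkjljlk$  (last char: '$')
Last column: kkllljj$
Original string S is at sorted index 7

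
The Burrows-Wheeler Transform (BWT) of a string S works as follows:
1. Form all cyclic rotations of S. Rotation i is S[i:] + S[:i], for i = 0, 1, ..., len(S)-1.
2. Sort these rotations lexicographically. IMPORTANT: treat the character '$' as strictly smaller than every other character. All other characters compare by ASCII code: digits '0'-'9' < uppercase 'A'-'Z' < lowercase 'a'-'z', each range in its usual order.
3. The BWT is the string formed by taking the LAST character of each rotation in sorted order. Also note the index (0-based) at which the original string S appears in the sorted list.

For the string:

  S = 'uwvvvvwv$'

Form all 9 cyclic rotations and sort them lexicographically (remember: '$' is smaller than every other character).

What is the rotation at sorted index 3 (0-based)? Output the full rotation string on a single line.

All 9 rotations (rotation i = S[i:]+S[:i]):
  rot[0] = uwvvvvwv$
  rot[1] = wvvvvwv$u
  rot[2] = vvvvwv$uw
  rot[3] = vvvwv$uwv
  rot[4] = vvwv$uwvv
  rot[5] = vwv$uwvvv
  rot[6] = wv$uwvvvv
  rot[7] = v$uwvvvvw
  rot[8] = $uwvvvvwv
Sorted (with $ < everything):
  sorted[0] = $uwvvvvwv
  sorted[1] = uwvvvvwv$
  sorted[2] = v$uwvvvvw
  sorted[3] = vvvvwv$uw
  sorted[4] = vvvwv$uwv
  sorted[5] = vvwv$uwvv
  sorted[6] = vwv$uwvvv
  sorted[7] = wv$uwvvvv
  sorted[8] = wvvvvwv$u
sorted[3] = vvvvwv$uw

Answer: vvvvwv$uw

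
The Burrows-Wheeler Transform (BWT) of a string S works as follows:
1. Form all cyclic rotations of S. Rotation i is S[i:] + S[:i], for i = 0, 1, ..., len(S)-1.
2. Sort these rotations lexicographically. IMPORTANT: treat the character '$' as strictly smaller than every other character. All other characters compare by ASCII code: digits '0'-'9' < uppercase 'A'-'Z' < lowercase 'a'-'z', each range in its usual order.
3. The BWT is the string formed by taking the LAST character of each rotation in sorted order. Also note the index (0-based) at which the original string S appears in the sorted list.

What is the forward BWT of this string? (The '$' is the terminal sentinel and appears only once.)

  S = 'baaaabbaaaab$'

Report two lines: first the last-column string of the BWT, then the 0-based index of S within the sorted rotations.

Answer: bbbaaaaaaab$a
11

Derivation:
All 13 rotations (rotation i = S[i:]+S[:i]):
  rot[0] = baaaabbaaaab$
  rot[1] = aaaabbaaaab$b
  rot[2] = aaabbaaaab$ba
  rot[3] = aabbaaaab$baa
  rot[4] = abbaaaab$baaa
  rot[5] = bbaaaab$baaaa
  rot[6] = baaaab$baaaab
  rot[7] = aaaab$baaaabb
  rot[8] = aaab$baaaabba
  rot[9] = aab$baaaabbaa
  rot[10] = ab$baaaabbaaa
  rot[11] = b$baaaabbaaaa
  rot[12] = $baaaabbaaaab
Sorted (with $ < everything):
  sorted[0] = $baaaabbaaaab  (last char: 'b')
  sorted[1] = aaaab$baaaabb  (last char: 'b')
  sorted[2] = aaaabbaaaab$b  (last char: 'b')
  sorted[3] = aaab$baaaabba  (last char: 'a')
  sorted[4] = aaabbaaaab$ba  (last char: 'a')
  sorted[5] = aab$baaaabbaa  (last char: 'a')
  sorted[6] = aabbaaaab$baa  (last char: 'a')
  sorted[7] = ab$baaaabbaaa  (last char: 'a')
  sorted[8] = abbaaaab$baaa  (last char: 'a')
  sorted[9] = b$baaaabbaaaa  (last char: 'a')
  sorted[10] = baaaab$baaaab  (last char: 'b')
  sorted[11] = baaaabbaaaab$  (last char: '$')
  sorted[12] = bbaaaab$baaaa  (last char: 'a')
Last column: bbbaaaaaaab$a
Original string S is at sorted index 11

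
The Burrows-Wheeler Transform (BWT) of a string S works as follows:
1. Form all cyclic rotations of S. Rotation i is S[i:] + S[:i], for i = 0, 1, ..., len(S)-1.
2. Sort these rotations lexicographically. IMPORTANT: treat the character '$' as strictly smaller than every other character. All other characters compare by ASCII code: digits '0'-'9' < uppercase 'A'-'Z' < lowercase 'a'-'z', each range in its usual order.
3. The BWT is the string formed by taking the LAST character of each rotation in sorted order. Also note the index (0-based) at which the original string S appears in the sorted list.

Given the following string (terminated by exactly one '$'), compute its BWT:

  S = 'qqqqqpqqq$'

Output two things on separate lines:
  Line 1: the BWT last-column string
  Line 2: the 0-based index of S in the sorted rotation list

Answer: qqqqqqpqq$
9

Derivation:
All 10 rotations (rotation i = S[i:]+S[:i]):
  rot[0] = qqqqqpqqq$
  rot[1] = qqqqpqqq$q
  rot[2] = qqqpqqq$qq
  rot[3] = qqpqqq$qqq
  rot[4] = qpqqq$qqqq
  rot[5] = pqqq$qqqqq
  rot[6] = qqq$qqqqqp
  rot[7] = qq$qqqqqpq
  rot[8] = q$qqqqqpqq
  rot[9] = $qqqqqpqqq
Sorted (with $ < everything):
  sorted[0] = $qqqqqpqqq  (last char: 'q')
  sorted[1] = pqqq$qqqqq  (last char: 'q')
  sorted[2] = q$qqqqqpqq  (last char: 'q')
  sorted[3] = qpqqq$qqqq  (last char: 'q')
  sorted[4] = qq$qqqqqpq  (last char: 'q')
  sorted[5] = qqpqqq$qqq  (last char: 'q')
  sorted[6] = qqq$qqqqqp  (last char: 'p')
  sorted[7] = qqqpqqq$qq  (last char: 'q')
  sorted[8] = qqqqpqqq$q  (last char: 'q')
  sorted[9] = qqqqqpqqq$  (last char: '$')
Last column: qqqqqqpqq$
Original string S is at sorted index 9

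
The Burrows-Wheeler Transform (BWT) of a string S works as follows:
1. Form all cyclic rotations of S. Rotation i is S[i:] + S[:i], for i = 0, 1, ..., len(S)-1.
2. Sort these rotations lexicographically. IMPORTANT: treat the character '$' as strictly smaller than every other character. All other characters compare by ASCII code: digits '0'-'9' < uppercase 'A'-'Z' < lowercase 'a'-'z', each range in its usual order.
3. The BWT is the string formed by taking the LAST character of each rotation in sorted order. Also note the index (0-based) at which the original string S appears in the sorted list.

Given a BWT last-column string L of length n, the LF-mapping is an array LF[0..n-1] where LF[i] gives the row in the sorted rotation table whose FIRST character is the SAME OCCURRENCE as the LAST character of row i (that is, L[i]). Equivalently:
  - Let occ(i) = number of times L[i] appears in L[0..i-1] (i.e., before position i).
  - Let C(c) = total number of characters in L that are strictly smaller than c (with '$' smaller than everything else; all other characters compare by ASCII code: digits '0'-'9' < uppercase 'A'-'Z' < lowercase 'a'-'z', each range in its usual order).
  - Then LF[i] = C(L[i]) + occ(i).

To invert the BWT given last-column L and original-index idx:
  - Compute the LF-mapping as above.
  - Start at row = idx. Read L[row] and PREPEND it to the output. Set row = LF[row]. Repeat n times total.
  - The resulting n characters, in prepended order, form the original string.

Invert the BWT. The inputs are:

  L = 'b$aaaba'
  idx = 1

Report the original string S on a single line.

Answer: aaaabb$

Derivation:
LF mapping: 5 0 1 2 3 6 4
Walk LF starting at row 1, prepending L[row]:
  step 1: row=1, L[1]='$', prepend. Next row=LF[1]=0
  step 2: row=0, L[0]='b', prepend. Next row=LF[0]=5
  step 3: row=5, L[5]='b', prepend. Next row=LF[5]=6
  step 4: row=6, L[6]='a', prepend. Next row=LF[6]=4
  step 5: row=4, L[4]='a', prepend. Next row=LF[4]=3
  step 6: row=3, L[3]='a', prepend. Next row=LF[3]=2
  step 7: row=2, L[2]='a', prepend. Next row=LF[2]=1
Reversed output: aaaabb$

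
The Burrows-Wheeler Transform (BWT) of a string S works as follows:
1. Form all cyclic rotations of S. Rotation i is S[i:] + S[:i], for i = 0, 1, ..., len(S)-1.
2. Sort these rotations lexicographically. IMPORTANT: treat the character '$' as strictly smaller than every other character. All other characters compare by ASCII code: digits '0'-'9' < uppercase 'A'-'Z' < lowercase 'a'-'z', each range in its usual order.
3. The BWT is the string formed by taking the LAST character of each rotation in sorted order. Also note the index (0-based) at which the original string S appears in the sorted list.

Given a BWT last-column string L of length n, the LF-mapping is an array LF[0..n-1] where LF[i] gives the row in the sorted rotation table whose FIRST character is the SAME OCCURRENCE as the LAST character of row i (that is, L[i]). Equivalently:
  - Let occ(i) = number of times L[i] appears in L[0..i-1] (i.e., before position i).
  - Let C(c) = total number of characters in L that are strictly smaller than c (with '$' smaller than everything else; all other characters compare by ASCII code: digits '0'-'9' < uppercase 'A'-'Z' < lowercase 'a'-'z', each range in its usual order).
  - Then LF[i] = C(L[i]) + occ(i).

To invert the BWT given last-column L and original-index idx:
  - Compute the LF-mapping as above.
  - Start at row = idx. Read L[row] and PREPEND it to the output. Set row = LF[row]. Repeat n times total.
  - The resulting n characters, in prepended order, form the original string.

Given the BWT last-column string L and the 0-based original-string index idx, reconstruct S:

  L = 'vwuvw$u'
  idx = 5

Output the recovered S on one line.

Answer: wuuwvv$

Derivation:
LF mapping: 3 5 1 4 6 0 2
Walk LF starting at row 5, prepending L[row]:
  step 1: row=5, L[5]='$', prepend. Next row=LF[5]=0
  step 2: row=0, L[0]='v', prepend. Next row=LF[0]=3
  step 3: row=3, L[3]='v', prepend. Next row=LF[3]=4
  step 4: row=4, L[4]='w', prepend. Next row=LF[4]=6
  step 5: row=6, L[6]='u', prepend. Next row=LF[6]=2
  step 6: row=2, L[2]='u', prepend. Next row=LF[2]=1
  step 7: row=1, L[1]='w', prepend. Next row=LF[1]=5
Reversed output: wuuwvv$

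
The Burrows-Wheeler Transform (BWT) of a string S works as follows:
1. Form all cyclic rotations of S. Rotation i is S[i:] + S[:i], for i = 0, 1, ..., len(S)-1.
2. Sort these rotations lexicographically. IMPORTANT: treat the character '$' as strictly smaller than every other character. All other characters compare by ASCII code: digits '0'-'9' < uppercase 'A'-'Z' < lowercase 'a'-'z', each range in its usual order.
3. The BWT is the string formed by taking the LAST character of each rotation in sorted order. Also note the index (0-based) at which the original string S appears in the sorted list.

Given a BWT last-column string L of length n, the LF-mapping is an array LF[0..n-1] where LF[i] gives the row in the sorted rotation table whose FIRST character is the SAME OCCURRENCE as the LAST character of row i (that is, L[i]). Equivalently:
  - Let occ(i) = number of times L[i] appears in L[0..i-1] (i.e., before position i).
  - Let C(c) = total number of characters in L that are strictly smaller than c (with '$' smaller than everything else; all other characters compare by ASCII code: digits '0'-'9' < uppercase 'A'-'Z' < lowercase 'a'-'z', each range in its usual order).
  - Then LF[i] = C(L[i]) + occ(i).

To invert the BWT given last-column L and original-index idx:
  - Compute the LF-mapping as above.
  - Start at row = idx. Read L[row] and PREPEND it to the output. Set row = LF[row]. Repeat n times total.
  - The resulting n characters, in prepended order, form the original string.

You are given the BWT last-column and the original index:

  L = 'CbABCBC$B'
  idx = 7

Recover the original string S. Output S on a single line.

LF mapping: 5 8 1 2 6 3 7 0 4
Walk LF starting at row 7, prepending L[row]:
  step 1: row=7, L[7]='$', prepend. Next row=LF[7]=0
  step 2: row=0, L[0]='C', prepend. Next row=LF[0]=5
  step 3: row=5, L[5]='B', prepend. Next row=LF[5]=3
  step 4: row=3, L[3]='B', prepend. Next row=LF[3]=2
  step 5: row=2, L[2]='A', prepend. Next row=LF[2]=1
  step 6: row=1, L[1]='b', prepend. Next row=LF[1]=8
  step 7: row=8, L[8]='B', prepend. Next row=LF[8]=4
  step 8: row=4, L[4]='C', prepend. Next row=LF[4]=6
  step 9: row=6, L[6]='C', prepend. Next row=LF[6]=7
Reversed output: CCBbABBC$

Answer: CCBbABBC$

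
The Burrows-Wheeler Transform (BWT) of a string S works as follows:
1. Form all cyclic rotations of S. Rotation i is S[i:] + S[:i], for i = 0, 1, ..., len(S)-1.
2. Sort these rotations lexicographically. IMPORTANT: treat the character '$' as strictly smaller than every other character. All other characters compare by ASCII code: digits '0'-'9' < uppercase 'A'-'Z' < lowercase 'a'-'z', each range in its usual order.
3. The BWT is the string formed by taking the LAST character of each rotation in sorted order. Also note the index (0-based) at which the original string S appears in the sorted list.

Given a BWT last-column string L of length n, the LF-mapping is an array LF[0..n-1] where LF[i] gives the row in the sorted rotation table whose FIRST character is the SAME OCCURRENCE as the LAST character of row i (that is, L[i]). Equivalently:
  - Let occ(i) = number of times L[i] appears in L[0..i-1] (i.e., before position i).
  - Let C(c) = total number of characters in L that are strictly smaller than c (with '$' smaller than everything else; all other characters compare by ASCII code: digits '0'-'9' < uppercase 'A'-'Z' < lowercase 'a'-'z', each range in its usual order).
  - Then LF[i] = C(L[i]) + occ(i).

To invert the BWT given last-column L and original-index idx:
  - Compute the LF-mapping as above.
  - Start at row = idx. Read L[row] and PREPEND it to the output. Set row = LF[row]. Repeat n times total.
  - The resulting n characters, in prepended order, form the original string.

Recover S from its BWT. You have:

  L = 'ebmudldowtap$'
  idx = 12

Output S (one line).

LF mapping: 5 2 7 11 3 6 4 8 12 10 1 9 0
Walk LF starting at row 12, prepending L[row]:
  step 1: row=12, L[12]='$', prepend. Next row=LF[12]=0
  step 2: row=0, L[0]='e', prepend. Next row=LF[0]=5
  step 3: row=5, L[5]='l', prepend. Next row=LF[5]=6
  step 4: row=6, L[6]='d', prepend. Next row=LF[6]=4
  step 5: row=4, L[4]='d', prepend. Next row=LF[4]=3
  step 6: row=3, L[3]='u', prepend. Next row=LF[3]=11
  step 7: row=11, L[11]='p', prepend. Next row=LF[11]=9
  step 8: row=9, L[9]='t', prepend. Next row=LF[9]=10
  step 9: row=10, L[10]='a', prepend. Next row=LF[10]=1
  step 10: row=1, L[1]='b', prepend. Next row=LF[1]=2
  step 11: row=2, L[2]='m', prepend. Next row=LF[2]=7
  step 12: row=7, L[7]='o', prepend. Next row=LF[7]=8
  step 13: row=8, L[8]='w', prepend. Next row=LF[8]=12
Reversed output: wombatpuddle$

Answer: wombatpuddle$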